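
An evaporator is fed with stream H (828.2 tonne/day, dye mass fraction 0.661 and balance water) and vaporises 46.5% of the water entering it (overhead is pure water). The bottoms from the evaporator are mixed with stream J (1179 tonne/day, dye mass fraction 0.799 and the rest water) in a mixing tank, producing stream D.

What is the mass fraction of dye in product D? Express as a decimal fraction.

0.794

Vapour removed = 0.465×0.339×828.2 = 130.55 tonne/day; concentrate = 697.65 tonne/day.
dye reaching the mixer = 547.44 (from concentrate) + 1179×0.799 = 1489.5 tonne/day.
Product flow = 697.65 + 1179 = 1876.6 tonne/day; dye fraction = 0.794.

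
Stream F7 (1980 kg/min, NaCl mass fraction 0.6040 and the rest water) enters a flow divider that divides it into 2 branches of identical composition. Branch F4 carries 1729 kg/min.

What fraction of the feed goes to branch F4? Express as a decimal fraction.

0.873

Fraction to F4 = 1729/1980 = 0.8732.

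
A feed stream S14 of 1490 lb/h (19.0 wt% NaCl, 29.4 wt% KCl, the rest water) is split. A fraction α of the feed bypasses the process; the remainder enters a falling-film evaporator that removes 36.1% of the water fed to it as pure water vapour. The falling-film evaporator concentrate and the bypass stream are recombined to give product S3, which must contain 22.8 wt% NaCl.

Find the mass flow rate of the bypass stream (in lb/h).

156.9 lb/h

All 1490×0.190 = 283.1 lb/h of NaCl reaches S3, so S3 = 283.1/0.228 = 1241.7 lb/h and vapour = 248.33 lb/h.
The evaporator receives (1−α)·1490 of feed at 0.516 water and removes 0.361 of that water:
0.361×0.516×(1−α)×1490 = 248.33
(1−α) = 248.33/277.55 = 0.8947;  α = 0.1053.
Bypass flow = 0.1053×1490 = 156.85 lb/h.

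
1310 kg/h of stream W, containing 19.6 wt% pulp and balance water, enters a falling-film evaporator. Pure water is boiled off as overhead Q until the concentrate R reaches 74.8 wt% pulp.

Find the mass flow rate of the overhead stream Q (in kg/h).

966.7 kg/h

pulp is conserved: 1310×0.196 = 256.76 kg/h all reports to the concentrate.
Concentrate = 256.76/(target fraction) = 343.26 kg/h.
Overhead = 1310 − 343.26 = 966.74 kg/h.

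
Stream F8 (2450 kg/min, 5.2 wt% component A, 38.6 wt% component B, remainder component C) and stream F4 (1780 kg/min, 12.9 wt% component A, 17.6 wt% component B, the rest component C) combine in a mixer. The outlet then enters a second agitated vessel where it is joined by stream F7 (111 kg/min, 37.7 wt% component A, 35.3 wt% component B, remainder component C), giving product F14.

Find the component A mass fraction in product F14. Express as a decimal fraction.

Overall, product flow = 4341 kg/min.
component A in = 2450×0.052 + 1780×0.129 + 111×0.377 = 398.87 kg/min.
component A fraction in F14 = 0.092.

0.092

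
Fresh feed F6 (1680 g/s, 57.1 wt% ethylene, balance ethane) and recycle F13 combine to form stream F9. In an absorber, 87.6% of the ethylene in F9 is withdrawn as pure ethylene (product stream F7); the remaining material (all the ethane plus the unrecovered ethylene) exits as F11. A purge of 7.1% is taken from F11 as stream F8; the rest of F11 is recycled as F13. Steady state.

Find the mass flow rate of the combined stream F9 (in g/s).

11240 g/s

ethane enters only via F6 and leaves only via the purge: 1680×0.429 = 0.071×(ethane in F11), and the absorber passes all ethane, so ethane in F9 = ethane in F11 = 10151 g/s.
ethylene in F9: m_A = 1680×0.571 + (1−0.071)·(1−0.876)·m_A, so m_A = 959.28/0.8848 = 1084.2 g/s.
F9 = 1084.2 + 10151 = 11235 g/s.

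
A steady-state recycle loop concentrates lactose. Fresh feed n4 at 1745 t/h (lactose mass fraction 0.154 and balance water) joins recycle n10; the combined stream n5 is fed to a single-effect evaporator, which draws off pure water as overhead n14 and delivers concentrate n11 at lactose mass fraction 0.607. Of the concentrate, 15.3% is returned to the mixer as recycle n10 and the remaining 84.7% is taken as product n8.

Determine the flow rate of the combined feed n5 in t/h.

Overall lactose balance (none leaves overhead): lactose in fresh feed = lactose in product, i.e. 1745×0.154 = (1−0.153)·n11·0.607.
n11 = 268.73/(0.607×0.847) = 522.69 t/h.
Recycle n10 = 0.153×522.69 = 79.972 t/h.
Combined feed n5 = 1745 + 79.972 = 1825 t/h.

1825 t/h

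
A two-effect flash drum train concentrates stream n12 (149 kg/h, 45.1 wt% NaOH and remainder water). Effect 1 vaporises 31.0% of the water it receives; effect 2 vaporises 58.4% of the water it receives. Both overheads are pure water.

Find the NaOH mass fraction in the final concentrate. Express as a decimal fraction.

0.741

water in feed = 149×0.549 = 81.801 kg/h.
After stage 1: water left = (1−0.310)×81.801 = 56.443; stream total = 123.64 kg/h.
After stage 2: water left = (1−0.584)×56.443 = 23.48; final concentrate = 90.679 kg/h.
NaOH fraction = 67.199/90.679 = 0.741.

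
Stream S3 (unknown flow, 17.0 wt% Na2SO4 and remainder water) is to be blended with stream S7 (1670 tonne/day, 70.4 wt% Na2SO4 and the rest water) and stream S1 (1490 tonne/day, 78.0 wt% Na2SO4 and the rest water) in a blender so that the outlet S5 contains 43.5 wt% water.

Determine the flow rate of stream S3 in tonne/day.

Let S3 be the unknown flow. Total out = 3160 + S3.
water balance: 822.12 + 0.830·S3 = 0.435·(3160 + S3)
(0.830 − 0.435)·S3 = 0.435×3160 − 822.12 = 552.48
S3 = 552.48 / 0.395 = 1398.7 tonne/day

1399 tonne/day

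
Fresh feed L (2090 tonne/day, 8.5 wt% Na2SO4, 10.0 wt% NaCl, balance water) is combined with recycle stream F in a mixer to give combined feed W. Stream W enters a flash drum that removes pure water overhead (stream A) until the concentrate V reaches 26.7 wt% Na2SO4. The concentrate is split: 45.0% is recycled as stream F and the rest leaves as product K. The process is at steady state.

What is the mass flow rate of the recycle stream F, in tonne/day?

544.4 tonne/day

Overall Na2SO4 balance (none leaves overhead): Na2SO4 in fresh feed = Na2SO4 in product, i.e. 2090×0.085 = (1−0.450)·V·0.267.
V = 177.65/(0.267×0.550) = 1209.7 tonne/day.
Recycle F = 0.450×1209.7 = 544.38 tonne/day.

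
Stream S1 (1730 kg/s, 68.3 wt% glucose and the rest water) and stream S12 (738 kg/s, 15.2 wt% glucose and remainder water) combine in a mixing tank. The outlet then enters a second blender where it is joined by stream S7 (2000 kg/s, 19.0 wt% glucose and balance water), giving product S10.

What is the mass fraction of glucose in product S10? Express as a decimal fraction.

0.375

Overall, product flow = 4468 kg/s.
glucose in = 1730×0.683 + 738×0.152 + 2000×0.190 = 1673.8 kg/s.
glucose fraction in S10 = 0.375.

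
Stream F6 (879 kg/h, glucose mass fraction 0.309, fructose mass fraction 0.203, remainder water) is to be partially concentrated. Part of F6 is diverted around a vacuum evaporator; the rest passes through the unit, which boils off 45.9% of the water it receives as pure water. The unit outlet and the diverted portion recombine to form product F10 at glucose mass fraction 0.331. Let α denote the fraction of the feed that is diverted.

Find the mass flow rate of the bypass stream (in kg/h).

All 879×0.309 = 271.61 kg/h of glucose reaches F10, so F10 = 271.61/0.331 = 820.58 kg/h and vapour = 58.423 kg/h.
The evaporator receives (1−α)·879 of feed at 0.488 water and removes 0.459 of that water:
0.459×0.488×(1−α)×879 = 58.423
(1−α) = 58.423/196.89 = 0.2967;  α = 0.7033.
Bypass flow = 0.7033×879 = 618.17 kg/h.

618.2 kg/h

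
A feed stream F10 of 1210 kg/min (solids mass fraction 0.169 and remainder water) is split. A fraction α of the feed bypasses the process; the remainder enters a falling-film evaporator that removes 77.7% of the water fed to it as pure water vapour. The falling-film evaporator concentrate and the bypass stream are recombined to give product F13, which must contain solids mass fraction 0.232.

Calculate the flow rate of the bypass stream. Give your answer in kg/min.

All 1210×0.169 = 204.49 kg/min of solids reaches F13, so F13 = 204.49/0.232 = 881.42 kg/min and vapour = 328.58 kg/min.
The evaporator receives (1−α)·1210 of feed at 0.831 water and removes 0.777 of that water:
0.777×0.831×(1−α)×1210 = 328.58
(1−α) = 328.58/781.28 = 0.4206;  α = 0.5794.
Bypass flow = 0.5794×1210 = 701.12 kg/min.

701.1 kg/min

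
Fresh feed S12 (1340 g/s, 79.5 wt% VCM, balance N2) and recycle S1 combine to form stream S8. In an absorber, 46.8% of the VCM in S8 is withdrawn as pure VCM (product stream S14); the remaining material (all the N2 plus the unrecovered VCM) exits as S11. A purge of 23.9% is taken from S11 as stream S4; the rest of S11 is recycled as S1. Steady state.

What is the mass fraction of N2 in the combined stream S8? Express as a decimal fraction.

N2 enters only via S12 and leaves only via the purge: 1340×0.205 = 0.239×(N2 in S11), and the absorber passes all N2, so N2 in S8 = N2 in S11 = 1149.4 g/s.
VCM in S8: m_A = 1340×0.795 + (1−0.239)·(1−0.468)·m_A, so m_A = 1065.3/0.5951 = 1790 g/s.
S8 = 1790 + 1149.4 = 2939.3 g/s.
N2 fraction in S8 = 1149.4/2939.3 = 0.3910.

0.3910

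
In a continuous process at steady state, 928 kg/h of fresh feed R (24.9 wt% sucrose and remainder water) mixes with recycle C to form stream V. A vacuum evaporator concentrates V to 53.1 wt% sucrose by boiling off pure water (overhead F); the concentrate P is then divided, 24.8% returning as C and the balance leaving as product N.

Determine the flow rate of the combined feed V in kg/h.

1072 kg/h

Overall sucrose balance (none leaves overhead): sucrose in fresh feed = sucrose in product, i.e. 928×0.249 = (1−0.248)·P·0.531.
P = 231.07/(0.531×0.752) = 578.68 kg/h.
Recycle C = 0.248×578.68 = 143.51 kg/h.
Combined feed V = 928 + 143.51 = 1071.5 kg/h.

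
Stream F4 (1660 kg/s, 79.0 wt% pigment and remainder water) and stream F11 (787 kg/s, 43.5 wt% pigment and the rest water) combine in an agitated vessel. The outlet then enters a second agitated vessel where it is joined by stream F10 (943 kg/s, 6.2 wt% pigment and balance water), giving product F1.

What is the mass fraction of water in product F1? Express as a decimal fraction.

Overall, product flow = 3390 kg/s.
water in = 1660×0.210 + 787×0.565 + 943×0.938 = 1677.8 kg/s.
water fraction in F1 = 0.495.

0.495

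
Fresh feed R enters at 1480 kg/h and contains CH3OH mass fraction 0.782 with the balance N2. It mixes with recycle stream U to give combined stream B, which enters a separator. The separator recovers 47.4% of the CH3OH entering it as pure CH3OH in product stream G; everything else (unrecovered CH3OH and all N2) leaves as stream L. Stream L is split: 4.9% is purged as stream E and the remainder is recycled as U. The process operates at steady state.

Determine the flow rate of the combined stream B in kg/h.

N2 enters only via R and leaves only via the purge: 1480×0.218 = 0.049×(N2 in L), and the separator passes all N2, so N2 in B = N2 in L = 6584.5 kg/h.
CH3OH in B: m_A = 1480×0.782 + (1−0.049)·(1−0.474)·m_A, so m_A = 1157.4/0.4998 = 2315.8 kg/h.
B = 2315.8 + 6584.5 = 8900.3 kg/h.

8900 kg/h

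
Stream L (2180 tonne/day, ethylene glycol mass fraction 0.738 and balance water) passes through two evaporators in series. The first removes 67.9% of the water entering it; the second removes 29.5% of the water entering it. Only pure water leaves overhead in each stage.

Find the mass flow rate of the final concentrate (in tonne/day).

water in feed = 2180×0.262 = 571.16 tonne/day.
After stage 1: water left = (1−0.679)×571.16 = 183.34; stream total = 1792.2 tonne/day.
After stage 2: water left = (1−0.295)×183.34 = 129.26; final concentrate = 1738.1 tonne/day.

1738 tonne/day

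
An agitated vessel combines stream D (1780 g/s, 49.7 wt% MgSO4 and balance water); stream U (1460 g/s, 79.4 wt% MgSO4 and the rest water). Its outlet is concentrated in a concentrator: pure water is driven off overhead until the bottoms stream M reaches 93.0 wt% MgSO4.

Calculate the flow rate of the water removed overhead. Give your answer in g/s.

1042 g/s

MgSO4 entering = 1780×0.497 + 1460×0.794 = 2043.9 g/s.
All MgSO4 reports to M, so M = 2043.9/0.930 = 2197.7 g/s.
Total feed = 3240 g/s; overhead = 3240 − 2197.7 = 1042.3 g/s.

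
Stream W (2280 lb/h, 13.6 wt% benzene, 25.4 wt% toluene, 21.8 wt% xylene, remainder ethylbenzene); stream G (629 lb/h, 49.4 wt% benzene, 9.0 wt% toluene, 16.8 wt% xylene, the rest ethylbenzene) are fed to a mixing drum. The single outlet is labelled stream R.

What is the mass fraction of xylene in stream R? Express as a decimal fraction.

0.207

Total flow out = 2280 + 629 = 2909 lb/h.
xylene in = 2280×0.218 + 629×0.168 = 602.71 lb/h.
xylene mass fraction in R = 602.71/2909 = 0.207.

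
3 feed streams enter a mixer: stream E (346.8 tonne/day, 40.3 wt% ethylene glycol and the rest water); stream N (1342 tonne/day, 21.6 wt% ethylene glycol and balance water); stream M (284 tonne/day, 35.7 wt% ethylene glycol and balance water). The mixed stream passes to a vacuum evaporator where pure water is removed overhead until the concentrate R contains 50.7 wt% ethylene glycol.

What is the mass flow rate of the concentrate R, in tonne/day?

1047 tonne/day

ethylene glycol entering = 346.8×0.403 + 1342×0.216 + 284×0.357 = 531.02 tonne/day.
All ethylene glycol reports to R, so R = 531.02/0.507 = 1047.4 tonne/day.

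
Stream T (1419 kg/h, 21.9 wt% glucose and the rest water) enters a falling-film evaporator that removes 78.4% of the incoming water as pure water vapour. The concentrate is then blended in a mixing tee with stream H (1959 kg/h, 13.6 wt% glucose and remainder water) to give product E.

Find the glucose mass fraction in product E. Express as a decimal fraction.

Vapour removed = 0.784×0.781×1419 = 868.86 kg/h; concentrate = 550.14 kg/h.
glucose reaching the mixer = 310.76 (from concentrate) + 1959×0.136 = 577.19 kg/h.
Product flow = 550.14 + 1959 = 2509.1 kg/h; glucose fraction = 0.230.

0.230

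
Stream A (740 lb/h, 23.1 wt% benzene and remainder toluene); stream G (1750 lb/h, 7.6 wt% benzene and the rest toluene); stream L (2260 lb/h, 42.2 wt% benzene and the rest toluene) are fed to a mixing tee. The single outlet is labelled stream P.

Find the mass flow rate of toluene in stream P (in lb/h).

toluene out = toluene in = 740×0.769 + 1750×0.924 + 2260×0.578 = 3492.3 lb/h.

3492 lb/h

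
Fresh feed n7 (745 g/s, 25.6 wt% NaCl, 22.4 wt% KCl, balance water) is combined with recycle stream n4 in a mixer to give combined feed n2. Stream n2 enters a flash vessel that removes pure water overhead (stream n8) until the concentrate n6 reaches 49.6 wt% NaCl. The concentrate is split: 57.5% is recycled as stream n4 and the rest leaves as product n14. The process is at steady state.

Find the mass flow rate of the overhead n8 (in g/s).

360.5 g/s

Overall NaCl balance (none leaves overhead): NaCl in fresh feed = NaCl in product, i.e. 745×0.256 = (1−0.575)·n6·0.496.
n6 = 190.72/(0.496×0.425) = 904.74 g/s.
Recycle n4 = 0.575×904.74 = 520.23 g/s.
Combined feed n2 = 745 + 520.23 = 1265.2 g/s.
Overhead n8 = n2 − n6 = 1265.2 − 904.74 = 360.48 g/s.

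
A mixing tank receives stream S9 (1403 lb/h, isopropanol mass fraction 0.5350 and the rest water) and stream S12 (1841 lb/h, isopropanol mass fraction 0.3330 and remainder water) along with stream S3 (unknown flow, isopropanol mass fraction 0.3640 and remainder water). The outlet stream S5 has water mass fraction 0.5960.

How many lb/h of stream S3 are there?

1327 lb/h

Let S3 be the unknown flow. Total out = 3244 + S3.
water balance: 1880.3 + 0.636·S3 = 0.596·(3244 + S3)
(0.636 − 0.596)·S3 = 0.596×3244 − 1880.3 = 53.082
S3 = 53.082 / 0.040 = 1327 lb/h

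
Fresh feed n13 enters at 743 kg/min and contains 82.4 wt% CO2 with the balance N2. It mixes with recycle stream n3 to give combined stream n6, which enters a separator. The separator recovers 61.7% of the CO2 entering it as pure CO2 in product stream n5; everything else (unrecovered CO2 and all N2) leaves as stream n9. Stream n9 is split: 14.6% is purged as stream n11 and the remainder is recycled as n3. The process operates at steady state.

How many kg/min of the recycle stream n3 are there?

1062 kg/min

N2 enters only via n13 and leaves only via the purge: 743×0.176 = 0.146×(N2 in n9), and the separator passes all N2, so N2 in n6 = N2 in n9 = 895.67 kg/min.
CO2 in n6: m_A = 743×0.824 + (1−0.146)·(1−0.617)·m_A, so m_A = 612.23/0.6729 = 909.82 kg/min.
n9 = (1−0.617)×909.82 + 895.67 = 1244.1 kg/min.
Recycle n3 = (1−0.146)×1244.1 = 1062.5 kg/min.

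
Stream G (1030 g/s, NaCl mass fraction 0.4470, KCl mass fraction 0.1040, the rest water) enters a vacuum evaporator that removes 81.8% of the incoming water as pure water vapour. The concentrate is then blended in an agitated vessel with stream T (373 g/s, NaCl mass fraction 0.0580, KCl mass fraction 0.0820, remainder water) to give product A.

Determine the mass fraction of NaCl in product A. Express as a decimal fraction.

Vapour removed = 0.818×0.449×1030 = 378.3 g/s; concentrate = 651.7 g/s.
NaCl reaching the mixer = 460.41 (from concentrate) + 373×0.058 = 482.04 g/s.
Product flow = 651.7 + 373 = 1024.7 g/s; NaCl fraction = 0.4704.

0.4704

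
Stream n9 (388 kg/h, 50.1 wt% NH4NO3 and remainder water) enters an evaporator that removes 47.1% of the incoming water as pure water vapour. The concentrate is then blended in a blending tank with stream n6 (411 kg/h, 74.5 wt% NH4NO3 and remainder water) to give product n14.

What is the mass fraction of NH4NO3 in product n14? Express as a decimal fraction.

0.707

Vapour removed = 0.471×0.499×388 = 91.191 kg/h; concentrate = 296.81 kg/h.
NH4NO3 reaching the mixer = 194.39 (from concentrate) + 411×0.745 = 500.58 kg/h.
Product flow = 296.81 + 411 = 707.81 kg/h; NH4NO3 fraction = 0.707.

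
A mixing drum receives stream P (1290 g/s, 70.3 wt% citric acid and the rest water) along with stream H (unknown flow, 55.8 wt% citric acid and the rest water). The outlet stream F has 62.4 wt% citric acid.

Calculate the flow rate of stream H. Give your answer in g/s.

1544 g/s

Let H be the unknown flow. Total out = 1290 + H.
citric acid balance: 906.87 + 0.558·H = 0.624·(1290 + H)
(0.558 − 0.624)·H = 0.624×1290 − 906.87 = -101.91
H = -101.91 / -0.066 = 1544.1 g/s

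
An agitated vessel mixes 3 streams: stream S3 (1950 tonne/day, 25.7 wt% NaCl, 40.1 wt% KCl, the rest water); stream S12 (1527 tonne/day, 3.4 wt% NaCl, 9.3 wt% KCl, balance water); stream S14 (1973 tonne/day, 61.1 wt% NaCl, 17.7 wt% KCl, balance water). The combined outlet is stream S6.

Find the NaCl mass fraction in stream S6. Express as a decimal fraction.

0.323

Total flow out = 1950 + 1527 + 1973 = 5450 tonne/day.
NaCl in = 1950×0.257 + 1527×0.034 + 1973×0.611 = 1758.6 tonne/day.
NaCl mass fraction in S6 = 1758.6/5450 = 0.323.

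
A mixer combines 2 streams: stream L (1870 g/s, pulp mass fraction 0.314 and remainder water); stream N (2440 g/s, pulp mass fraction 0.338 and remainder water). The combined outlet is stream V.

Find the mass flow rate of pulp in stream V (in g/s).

1412 g/s

pulp out = pulp in = 1870×0.314 + 2440×0.338 = 1411.9 g/s.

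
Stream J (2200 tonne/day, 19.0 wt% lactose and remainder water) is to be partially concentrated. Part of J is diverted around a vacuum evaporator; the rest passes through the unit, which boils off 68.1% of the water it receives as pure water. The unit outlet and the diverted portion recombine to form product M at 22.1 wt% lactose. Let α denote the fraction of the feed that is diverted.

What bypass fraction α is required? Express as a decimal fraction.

All 2200×0.190 = 418 tonne/day of lactose reaches M, so M = 418/0.221 = 1891.4 tonne/day and vapour = 308.6 tonne/day.
The evaporator receives (1−α)·2200 of feed at 0.810 water and removes 0.681 of that water:
0.681×0.810×(1−α)×2200 = 308.6
(1−α) = 308.6/1213.5 = 0.2543;  α = 0.7457.

0.746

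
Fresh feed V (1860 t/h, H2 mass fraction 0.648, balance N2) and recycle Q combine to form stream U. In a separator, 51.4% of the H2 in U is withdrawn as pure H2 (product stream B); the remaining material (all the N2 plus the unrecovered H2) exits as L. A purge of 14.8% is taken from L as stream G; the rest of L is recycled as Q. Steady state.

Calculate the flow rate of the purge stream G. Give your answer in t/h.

802.7 t/h

N2 enters only via V and leaves only via the purge: 1860×0.352 = 0.148×(N2 in L), and the separator passes all N2, so N2 in U = N2 in L = 4423.8 t/h.
H2 in U: m_A = 1860×0.648 + (1−0.148)·(1−0.514)·m_A, so m_A = 1205.3/0.5859 = 2057 t/h.
L = (1−0.514)×2057 + 4423.8 = 5423.5 t/h.
Purge G = 0.148×5423.5 = 802.68 t/h.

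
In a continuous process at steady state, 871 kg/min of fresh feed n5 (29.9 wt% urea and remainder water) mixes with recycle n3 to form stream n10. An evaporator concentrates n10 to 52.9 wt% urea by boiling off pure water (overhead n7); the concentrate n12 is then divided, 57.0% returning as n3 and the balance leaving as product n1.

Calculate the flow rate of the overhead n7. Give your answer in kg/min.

Overall urea balance (none leaves overhead): urea in fresh feed = urea in product, i.e. 871×0.299 = (1−0.570)·n12·0.529.
n12 = 260.43/(0.529×0.430) = 1144.9 kg/min.
Recycle n3 = 0.570×1144.9 = 652.59 kg/min.
Combined feed n10 = 871 + 652.59 = 1523.6 kg/min.
Overhead n7 = n10 − n12 = 1523.6 − 1144.9 = 378.7 kg/min.

378.7 kg/min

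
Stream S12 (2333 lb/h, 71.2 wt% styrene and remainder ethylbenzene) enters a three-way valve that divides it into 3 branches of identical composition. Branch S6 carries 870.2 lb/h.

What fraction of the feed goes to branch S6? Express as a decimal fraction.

Fraction to S6 = 870.2/2333 = 0.3730.

0.373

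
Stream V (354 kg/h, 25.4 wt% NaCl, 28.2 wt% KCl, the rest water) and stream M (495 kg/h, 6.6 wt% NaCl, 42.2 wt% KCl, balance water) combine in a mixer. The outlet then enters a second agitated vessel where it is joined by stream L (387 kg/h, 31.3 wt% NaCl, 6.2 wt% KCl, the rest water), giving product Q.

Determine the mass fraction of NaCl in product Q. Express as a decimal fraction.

0.1972

Overall, product flow = 1236 kg/h.
NaCl in = 354×0.254 + 495×0.066 + 387×0.313 = 243.72 kg/h.
NaCl fraction in Q = 0.1972.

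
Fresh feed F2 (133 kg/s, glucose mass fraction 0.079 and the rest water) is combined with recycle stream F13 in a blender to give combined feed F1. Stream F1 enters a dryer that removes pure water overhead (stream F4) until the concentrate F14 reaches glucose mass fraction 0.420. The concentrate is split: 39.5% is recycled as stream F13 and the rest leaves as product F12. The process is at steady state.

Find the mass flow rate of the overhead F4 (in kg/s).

108 kg/s

Overall glucose balance (none leaves overhead): glucose in fresh feed = glucose in product, i.e. 133×0.079 = (1−0.395)·F14·0.420.
F14 = 10.507/(0.420×0.605) = 41.35 kg/s.
Recycle F13 = 0.395×41.35 = 16.333 kg/s.
Combined feed F1 = 133 + 16.333 = 149.33 kg/s.
Overhead F4 = F1 − F14 = 149.33 − 41.35 = 107.98 kg/s.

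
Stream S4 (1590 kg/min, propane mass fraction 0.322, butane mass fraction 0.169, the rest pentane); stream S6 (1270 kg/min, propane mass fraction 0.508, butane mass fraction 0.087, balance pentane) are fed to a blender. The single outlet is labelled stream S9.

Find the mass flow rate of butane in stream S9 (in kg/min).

379.2 kg/min

butane out = butane in = 1590×0.169 + 1270×0.087 = 379.2 kg/min.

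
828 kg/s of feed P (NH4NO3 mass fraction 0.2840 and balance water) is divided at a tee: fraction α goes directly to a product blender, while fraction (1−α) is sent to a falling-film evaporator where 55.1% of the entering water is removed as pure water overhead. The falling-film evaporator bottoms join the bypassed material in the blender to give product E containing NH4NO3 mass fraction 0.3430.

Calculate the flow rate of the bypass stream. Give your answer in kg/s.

467 kg/s

All 828×0.284 = 235.15 kg/s of NH4NO3 reaches E, so E = 235.15/0.343 = 685.57 kg/s and vapour = 142.43 kg/s.
The evaporator receives (1−α)·828 of feed at 0.716 water and removes 0.551 of that water:
0.551×0.716×(1−α)×828 = 142.43
(1−α) = 142.43/326.66 = 0.4360;  α = 0.5640.
Bypass flow = 0.5640×828 = 466.99 kg/s.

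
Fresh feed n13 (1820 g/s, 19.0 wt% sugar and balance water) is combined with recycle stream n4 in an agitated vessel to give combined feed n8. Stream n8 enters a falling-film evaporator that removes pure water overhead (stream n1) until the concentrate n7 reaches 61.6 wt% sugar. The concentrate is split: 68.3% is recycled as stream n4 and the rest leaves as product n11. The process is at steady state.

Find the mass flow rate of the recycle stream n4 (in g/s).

1209 g/s

Overall sugar balance (none leaves overhead): sugar in fresh feed = sugar in product, i.e. 1820×0.190 = (1−0.683)·n7·0.616.
n7 = 345.8/(0.616×0.317) = 1770.9 g/s.
Recycle n4 = 0.683×1770.9 = 1209.5 g/s.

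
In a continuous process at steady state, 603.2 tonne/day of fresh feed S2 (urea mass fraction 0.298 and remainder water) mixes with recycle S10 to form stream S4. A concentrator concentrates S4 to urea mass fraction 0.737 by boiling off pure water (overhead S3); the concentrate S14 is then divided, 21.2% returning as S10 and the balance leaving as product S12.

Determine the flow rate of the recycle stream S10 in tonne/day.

65.62 tonne/day

Overall urea balance (none leaves overhead): urea in fresh feed = urea in product, i.e. 603.2×0.298 = (1−0.212)·S14·0.737.
S14 = 179.75/(0.737×0.788) = 309.52 tonne/day.
Recycle S10 = 0.212×309.52 = 65.618 tonne/day.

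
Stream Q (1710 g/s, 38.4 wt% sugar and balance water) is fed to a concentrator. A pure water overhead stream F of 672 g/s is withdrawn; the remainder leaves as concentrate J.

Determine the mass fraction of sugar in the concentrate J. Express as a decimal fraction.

sugar is not removed: 1710×0.384 = 656.64 g/s of sugar enters J.
Concentrate = 1710 − 672 = 1038 g/s.
Mass fraction = 656.64/1038 = 0.633.

0.633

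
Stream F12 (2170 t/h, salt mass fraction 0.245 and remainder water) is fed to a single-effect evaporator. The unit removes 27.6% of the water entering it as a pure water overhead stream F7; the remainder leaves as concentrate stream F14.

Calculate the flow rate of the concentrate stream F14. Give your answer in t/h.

water entering = 2170×0.755 = 1638.3 t/h; overhead removed = 0.276×1638.3 = 452.18 t/h.
Concentrate = 2170 − 452.18 = 1717.8 t/h.

1718 t/h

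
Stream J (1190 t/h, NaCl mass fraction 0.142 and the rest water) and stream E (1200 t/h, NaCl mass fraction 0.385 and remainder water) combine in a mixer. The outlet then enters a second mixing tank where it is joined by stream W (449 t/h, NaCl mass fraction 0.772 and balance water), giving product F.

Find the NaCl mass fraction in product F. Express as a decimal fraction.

0.344

Overall, product flow = 2839 t/h.
NaCl in = 1190×0.142 + 1200×0.385 + 449×0.772 = 977.61 t/h.
NaCl fraction in F = 0.344.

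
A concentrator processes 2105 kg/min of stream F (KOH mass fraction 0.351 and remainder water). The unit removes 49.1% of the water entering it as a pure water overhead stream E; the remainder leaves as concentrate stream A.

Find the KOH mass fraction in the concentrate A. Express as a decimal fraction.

KOH is not removed: 2105×0.351 = 738.85 kg/min of KOH enters A.
water entering = 2105×0.649 = 1366.1 kg/min; overhead removed = 0.491×1366.1 = 670.78 kg/min.
Concentrate = 2105 − 670.78 = 1434.2 kg/min.
Mass fraction = 738.85/1434.2 = 0.515.

0.515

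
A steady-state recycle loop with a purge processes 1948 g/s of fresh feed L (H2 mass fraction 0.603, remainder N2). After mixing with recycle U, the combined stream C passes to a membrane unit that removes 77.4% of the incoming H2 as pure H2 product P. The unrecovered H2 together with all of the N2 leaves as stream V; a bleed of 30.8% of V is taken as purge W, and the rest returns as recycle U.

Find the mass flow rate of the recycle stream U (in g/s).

1955 g/s

N2 enters only via L and leaves only via the purge: 1948×0.397 = 0.308×(N2 in V), and the membrane unit passes all N2, so N2 in C = N2 in V = 2510.9 g/s.
H2 in C: m_A = 1948×0.603 + (1−0.308)·(1−0.774)·m_A, so m_A = 1174.6/0.8436 = 1392.4 g/s.
V = (1−0.774)×1392.4 + 2510.9 = 2825.6 g/s.
Recycle U = (1−0.308)×2825.6 = 1955.3 g/s.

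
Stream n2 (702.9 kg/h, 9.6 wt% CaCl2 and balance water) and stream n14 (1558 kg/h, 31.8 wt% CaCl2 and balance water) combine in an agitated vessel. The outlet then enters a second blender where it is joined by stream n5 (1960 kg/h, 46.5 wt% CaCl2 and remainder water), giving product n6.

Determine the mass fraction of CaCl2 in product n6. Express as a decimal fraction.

0.349

Overall, product flow = 4220.9 kg/h.
CaCl2 in = 702.9×0.096 + 1558×0.318 + 1960×0.465 = 1474.3 kg/h.
CaCl2 fraction in n6 = 0.349.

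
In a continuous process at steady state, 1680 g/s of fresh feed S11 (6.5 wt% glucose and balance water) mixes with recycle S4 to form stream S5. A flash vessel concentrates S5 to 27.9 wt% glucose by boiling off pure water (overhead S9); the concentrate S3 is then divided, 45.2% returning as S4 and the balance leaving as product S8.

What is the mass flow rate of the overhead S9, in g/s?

Overall glucose balance (none leaves overhead): glucose in fresh feed = glucose in product, i.e. 1680×0.065 = (1−0.452)·S3·0.279.
S3 = 109.2/(0.279×0.548) = 714.23 g/s.
Recycle S4 = 0.452×714.23 = 322.83 g/s.
Combined feed S5 = 1680 + 322.83 = 2002.8 g/s.
Overhead S9 = S5 − S3 = 2002.8 − 714.23 = 1288.6 g/s.

1289 g/s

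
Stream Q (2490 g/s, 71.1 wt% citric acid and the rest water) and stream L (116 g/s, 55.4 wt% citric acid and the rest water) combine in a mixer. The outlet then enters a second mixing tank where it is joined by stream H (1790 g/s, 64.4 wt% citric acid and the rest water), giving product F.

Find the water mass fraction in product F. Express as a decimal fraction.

0.320

Overall, product flow = 4396 g/s.
water in = 2490×0.289 + 116×0.446 + 1790×0.356 = 1408.6 g/s.
water fraction in F = 0.320.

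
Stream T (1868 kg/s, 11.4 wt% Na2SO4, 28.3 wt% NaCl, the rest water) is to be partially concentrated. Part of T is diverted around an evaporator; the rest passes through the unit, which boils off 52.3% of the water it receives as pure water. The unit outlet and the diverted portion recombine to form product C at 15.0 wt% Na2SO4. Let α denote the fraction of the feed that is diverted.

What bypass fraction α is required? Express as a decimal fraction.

All 1868×0.114 = 212.95 kg/s of Na2SO4 reaches C, so C = 212.95/0.150 = 1419.7 kg/s and vapour = 448.32 kg/s.
The evaporator receives (1−α)·1868 of feed at 0.603 water and removes 0.523 of that water:
0.523×0.603×(1−α)×1868 = 448.32
(1−α) = 448.32/589.11 = 0.7610;  α = 0.2390.

0.239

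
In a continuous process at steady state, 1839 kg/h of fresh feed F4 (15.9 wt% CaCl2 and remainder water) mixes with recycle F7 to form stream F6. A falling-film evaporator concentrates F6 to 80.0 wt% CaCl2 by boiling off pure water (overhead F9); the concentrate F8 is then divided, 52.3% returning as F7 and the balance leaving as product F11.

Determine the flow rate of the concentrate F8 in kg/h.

766.2 kg/h

Overall CaCl2 balance (none leaves overhead): CaCl2 in fresh feed = CaCl2 in product, i.e. 1839×0.159 = (1−0.523)·F8·0.800.
F8 = 292.4/(0.800×0.477) = 766.25 kg/h.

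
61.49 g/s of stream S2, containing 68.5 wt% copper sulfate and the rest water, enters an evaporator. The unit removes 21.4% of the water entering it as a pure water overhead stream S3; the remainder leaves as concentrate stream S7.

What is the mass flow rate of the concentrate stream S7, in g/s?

water entering = 61.49×0.315 = 19.369 g/s; overhead removed = 0.214×19.369 = 4.145 g/s.
Concentrate = 61.49 − 4.145 = 57.345 g/s.

57.34 g/s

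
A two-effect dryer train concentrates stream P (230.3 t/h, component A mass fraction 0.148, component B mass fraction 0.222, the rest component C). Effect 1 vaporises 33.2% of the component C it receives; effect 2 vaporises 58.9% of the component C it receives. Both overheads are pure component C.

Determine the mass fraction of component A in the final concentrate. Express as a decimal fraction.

0.273

component C in feed = 230.3×0.630 = 145.09 t/h.
After stage 1: component C left = (1−0.332)×145.09 = 96.919; stream total = 182.13 t/h.
After stage 2: component C left = (1−0.589)×96.919 = 39.834; final concentrate = 125.04 t/h.
component A fraction = 34.084/125.04 = 0.273.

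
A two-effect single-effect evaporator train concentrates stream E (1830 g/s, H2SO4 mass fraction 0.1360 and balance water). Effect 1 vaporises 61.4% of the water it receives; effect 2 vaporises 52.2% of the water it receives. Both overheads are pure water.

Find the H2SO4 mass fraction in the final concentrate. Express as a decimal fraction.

water in feed = 1830×0.864 = 1581.1 g/s.
After stage 1: water left = (1−0.614)×1581.1 = 610.31; stream total = 859.19 g/s.
After stage 2: water left = (1−0.522)×610.31 = 291.73; final concentrate = 540.61 g/s.
H2SO4 fraction = 248.88/540.61 = 0.4604.

0.4604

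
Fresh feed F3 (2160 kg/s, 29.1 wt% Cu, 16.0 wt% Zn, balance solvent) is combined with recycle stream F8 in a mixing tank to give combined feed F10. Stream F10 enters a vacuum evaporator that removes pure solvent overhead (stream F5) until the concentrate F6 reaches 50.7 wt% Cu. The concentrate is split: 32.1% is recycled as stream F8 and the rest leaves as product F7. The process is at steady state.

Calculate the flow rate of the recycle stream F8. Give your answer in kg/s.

586.1 kg/s

Overall Cu balance (none leaves overhead): Cu in fresh feed = Cu in product, i.e. 2160×0.291 = (1−0.321)·F6·0.507.
F6 = 628.56/(0.507×0.679) = 1825.9 kg/s.
Recycle F8 = 0.321×1825.9 = 586.1 kg/s.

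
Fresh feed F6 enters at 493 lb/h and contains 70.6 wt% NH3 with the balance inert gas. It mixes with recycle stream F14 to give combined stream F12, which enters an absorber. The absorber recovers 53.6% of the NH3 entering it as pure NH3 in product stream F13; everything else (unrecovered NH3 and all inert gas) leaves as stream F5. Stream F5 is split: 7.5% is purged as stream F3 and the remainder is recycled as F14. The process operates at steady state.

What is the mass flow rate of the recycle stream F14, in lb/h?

inert gas enters only via F6 and leaves only via the purge: 493×0.294 = 0.075×(inert gas in F5), and the absorber passes all inert gas, so inert gas in F12 = inert gas in F5 = 1932.6 lb/h.
NH3 in F12: m_A = 493×0.706 + (1−0.075)·(1−0.536)·m_A, so m_A = 348.06/0.5708 = 609.77 lb/h.
F5 = (1−0.536)×609.77 + 1932.6 = 2215.5 lb/h.
Recycle F14 = (1−0.075)×2215.5 = 2049.3 lb/h.

2049 lb/h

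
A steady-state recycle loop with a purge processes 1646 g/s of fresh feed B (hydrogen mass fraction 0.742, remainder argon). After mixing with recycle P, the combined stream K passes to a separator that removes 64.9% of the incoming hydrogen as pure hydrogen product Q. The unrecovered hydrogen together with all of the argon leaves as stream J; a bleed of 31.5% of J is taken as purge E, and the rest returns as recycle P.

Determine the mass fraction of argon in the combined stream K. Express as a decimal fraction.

0.456

argon enters only via B and leaves only via the purge: 1646×0.258 = 0.315×(argon in J), and the separator passes all argon, so argon in K = argon in J = 1348.2 g/s.
hydrogen in K: m_A = 1646×0.742 + (1−0.315)·(1−0.649)·m_A, so m_A = 1221.3/0.7596 = 1607.9 g/s.
K = 1607.9 + 1348.2 = 2956.1 g/s.
argon fraction in K = 1348.2/2956.1 = 0.456.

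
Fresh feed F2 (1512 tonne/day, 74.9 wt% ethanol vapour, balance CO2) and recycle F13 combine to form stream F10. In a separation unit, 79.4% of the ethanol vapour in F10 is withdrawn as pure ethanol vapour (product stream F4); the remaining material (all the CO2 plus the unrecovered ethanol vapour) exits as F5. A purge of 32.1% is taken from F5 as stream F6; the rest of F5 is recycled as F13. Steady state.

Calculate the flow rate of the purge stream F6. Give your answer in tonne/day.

CO2 enters only via F2 and leaves only via the purge: 1512×0.251 = 0.321×(CO2 in F5), and the separation unit passes all CO2, so CO2 in F10 = CO2 in F5 = 1182.3 tonne/day.
ethanol vapour in F10: m_A = 1512×0.749 + (1−0.321)·(1−0.794)·m_A, so m_A = 1132.5/0.8601 = 1316.7 tonne/day.
F5 = (1−0.794)×1316.7 + 1182.3 = 1453.5 tonne/day.
Purge F6 = 0.321×1453.5 = 466.58 tonne/day.

466.6 tonne/day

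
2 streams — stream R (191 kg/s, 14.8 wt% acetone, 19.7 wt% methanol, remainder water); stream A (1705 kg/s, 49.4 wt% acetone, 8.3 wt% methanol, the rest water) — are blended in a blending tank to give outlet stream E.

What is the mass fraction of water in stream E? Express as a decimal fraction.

0.4464

Total flow out = 191 + 1705 = 1896 kg/s.
water in = 191×0.655 + 1705×0.423 = 846.32 kg/s.
water mass fraction in E = 846.32/1896 = 0.4464.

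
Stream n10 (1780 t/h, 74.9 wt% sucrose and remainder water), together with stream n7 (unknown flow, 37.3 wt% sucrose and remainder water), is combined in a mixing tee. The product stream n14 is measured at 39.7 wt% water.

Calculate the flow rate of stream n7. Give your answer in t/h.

1130 t/h

Let n7 be the unknown flow. Total out = 1780 + n7.
water balance: 446.78 + 0.627·n7 = 0.397·(1780 + n7)
(0.627 − 0.397)·n7 = 0.397×1780 − 446.78 = 259.88
n7 = 259.88 / 0.230 = 1129.9 t/h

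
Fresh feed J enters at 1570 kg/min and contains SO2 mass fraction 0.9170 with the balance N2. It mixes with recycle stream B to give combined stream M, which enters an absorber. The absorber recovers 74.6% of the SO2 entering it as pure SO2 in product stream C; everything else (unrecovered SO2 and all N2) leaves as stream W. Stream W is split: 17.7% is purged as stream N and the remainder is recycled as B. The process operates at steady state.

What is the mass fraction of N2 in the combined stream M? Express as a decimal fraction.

N2 enters only via J and leaves only via the purge: 1570×0.083 = 0.177×(N2 in W), and the absorber passes all N2, so N2 in M = N2 in W = 736.21 kg/min.
SO2 in M: m_A = 1570×0.917 + (1−0.177)·(1−0.746)·m_A, so m_A = 1439.7/0.7910 = 1820.2 kg/min.
M = 1820.2 + 736.21 = 2556.4 kg/min.
N2 fraction in M = 736.21/2556.4 = 0.2880.

0.2880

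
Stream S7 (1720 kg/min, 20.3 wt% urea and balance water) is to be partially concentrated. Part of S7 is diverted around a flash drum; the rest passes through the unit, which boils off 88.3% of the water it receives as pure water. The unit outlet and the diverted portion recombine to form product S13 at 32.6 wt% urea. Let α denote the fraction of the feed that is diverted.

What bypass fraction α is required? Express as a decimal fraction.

All 1720×0.203 = 349.16 kg/min of urea reaches S13, so S13 = 349.16/0.326 = 1071 kg/min and vapour = 648.96 kg/min.
The evaporator receives (1−α)·1720 of feed at 0.797 water and removes 0.883 of that water:
0.883×0.797×(1−α)×1720 = 648.96
(1−α) = 648.96/1210.5 = 0.5361;  α = 0.4639.

0.464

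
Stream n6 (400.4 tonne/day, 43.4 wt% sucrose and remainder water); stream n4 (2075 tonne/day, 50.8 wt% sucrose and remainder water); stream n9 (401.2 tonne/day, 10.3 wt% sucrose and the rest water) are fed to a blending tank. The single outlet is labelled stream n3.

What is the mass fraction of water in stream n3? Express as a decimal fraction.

0.5588

Total flow out = 400.4 + 2075 + 401.2 = 2876.6 tonne/day.
water in = 400.4×0.566 + 2075×0.492 + 401.2×0.897 = 1607.4 tonne/day.
water mass fraction in n3 = 1607.4/2876.6 = 0.5588.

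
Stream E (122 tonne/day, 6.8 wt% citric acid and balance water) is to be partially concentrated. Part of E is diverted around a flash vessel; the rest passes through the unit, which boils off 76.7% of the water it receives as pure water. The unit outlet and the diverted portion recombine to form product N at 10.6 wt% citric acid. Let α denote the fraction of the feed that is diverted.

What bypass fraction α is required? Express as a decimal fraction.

All 122×0.068 = 8.296 tonne/day of citric acid reaches N, so N = 8.296/0.106 = 78.264 tonne/day and vapour = 43.736 tonne/day.
The evaporator receives (1−α)·122 of feed at 0.932 water and removes 0.767 of that water:
0.767×0.932×(1−α)×122 = 43.736
(1−α) = 43.736/87.211 = 0.5015;  α = 0.4985.

0.499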